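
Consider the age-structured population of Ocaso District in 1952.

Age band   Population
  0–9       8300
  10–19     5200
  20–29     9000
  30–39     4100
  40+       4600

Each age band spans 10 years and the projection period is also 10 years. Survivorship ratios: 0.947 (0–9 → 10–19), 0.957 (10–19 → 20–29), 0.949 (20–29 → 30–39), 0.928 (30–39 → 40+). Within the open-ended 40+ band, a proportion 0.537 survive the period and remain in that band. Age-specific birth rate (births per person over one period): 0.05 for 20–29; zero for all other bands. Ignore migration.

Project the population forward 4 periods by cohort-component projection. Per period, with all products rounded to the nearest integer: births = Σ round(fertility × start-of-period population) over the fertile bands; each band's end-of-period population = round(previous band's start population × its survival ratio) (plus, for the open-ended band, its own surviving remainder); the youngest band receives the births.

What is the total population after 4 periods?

13224

Period 1:
Births: 9000 × 0.05 = 450
10–19: 8300 × 0.947 = 7860
20–29: 5200 × 0.957 = 4976
30–39: 9000 × 0.949 = 8541
40+: 4100 × 0.928 + 4600 × 0.537 = 3805 + 2470 = 6275
End of period: [450, 7860, 4976, 8541, 6275]
Period 2:
Births: 4976 × 0.05 = 249
10–19: 450 × 0.947 = 426
20–29: 7860 × 0.957 = 7522
30–39: 4976 × 0.949 = 4722
40+: 8541 × 0.928 + 6275 × 0.537 = 7926 + 3370 = 11296
End of period: [249, 426, 7522, 4722, 11296]
Period 3:
Births: 7522 × 0.05 = 376
10–19: 249 × 0.947 = 236
20–29: 426 × 0.957 = 408
30–39: 7522 × 0.949 = 7138
40+: 4722 × 0.928 + 11296 × 0.537 = 4382 + 6066 = 10448
End of period: [376, 236, 408, 7138, 10448]
Period 4:
Births: 408 × 0.05 = 20
10–19: 376 × 0.947 = 356
20–29: 236 × 0.957 = 226
30–39: 408 × 0.949 = 387
40+: 7138 × 0.928 + 10448 × 0.537 = 6624 + 5611 = 12235
End of period: [20, 356, 226, 387, 12235]
Total after period 4: 20 + 356 + 226 + 387 + 12235 = 13224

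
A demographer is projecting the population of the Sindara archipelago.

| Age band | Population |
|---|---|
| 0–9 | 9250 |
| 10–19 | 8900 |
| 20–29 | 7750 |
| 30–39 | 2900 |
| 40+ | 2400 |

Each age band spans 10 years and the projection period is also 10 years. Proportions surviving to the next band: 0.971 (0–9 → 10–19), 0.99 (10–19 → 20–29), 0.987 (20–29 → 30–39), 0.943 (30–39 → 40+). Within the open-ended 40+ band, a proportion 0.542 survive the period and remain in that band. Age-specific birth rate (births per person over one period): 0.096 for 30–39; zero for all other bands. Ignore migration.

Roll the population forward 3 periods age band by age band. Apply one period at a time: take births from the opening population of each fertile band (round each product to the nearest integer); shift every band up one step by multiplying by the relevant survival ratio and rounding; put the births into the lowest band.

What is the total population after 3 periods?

23886

Period 1.
Births: 2900 × 0.096 = 278
10–19: 9250 × 0.971 = 8982
20–29: 8900 × 0.99 = 8811
30–39: 7750 × 0.987 = 7649
40+: 2900 × 0.943 + 2400 × 0.542 = 2735 + 1301 = 4036
Population now: 0–9=278, 10–19=8982, 20–29=8811, 30–39=7649, 40+=4036
Period 2.
Births: 7649 × 0.096 = 734
10–19: 278 × 0.971 = 270
20–29: 8982 × 0.99 = 8892
30–39: 8811 × 0.987 = 8696
40+: 7649 × 0.943 + 4036 × 0.542 = 7213 + 2188 = 9401
Population now: 0–9=734, 10–19=270, 20–29=8892, 30–39=8696, 40+=9401
Period 3.
Births: 8696 × 0.096 = 835
10–19: 734 × 0.971 = 713
20–29: 270 × 0.99 = 267
30–39: 8892 × 0.987 = 8776
40+: 8696 × 0.943 + 9401 × 0.542 = 8200 + 5095 = 13295
Population now: 0–9=835, 10–19=713, 20–29=267, 30–39=8776, 40+=13295
Total after period 3: 835 + 713 + 267 + 8776 + 13295 = 23886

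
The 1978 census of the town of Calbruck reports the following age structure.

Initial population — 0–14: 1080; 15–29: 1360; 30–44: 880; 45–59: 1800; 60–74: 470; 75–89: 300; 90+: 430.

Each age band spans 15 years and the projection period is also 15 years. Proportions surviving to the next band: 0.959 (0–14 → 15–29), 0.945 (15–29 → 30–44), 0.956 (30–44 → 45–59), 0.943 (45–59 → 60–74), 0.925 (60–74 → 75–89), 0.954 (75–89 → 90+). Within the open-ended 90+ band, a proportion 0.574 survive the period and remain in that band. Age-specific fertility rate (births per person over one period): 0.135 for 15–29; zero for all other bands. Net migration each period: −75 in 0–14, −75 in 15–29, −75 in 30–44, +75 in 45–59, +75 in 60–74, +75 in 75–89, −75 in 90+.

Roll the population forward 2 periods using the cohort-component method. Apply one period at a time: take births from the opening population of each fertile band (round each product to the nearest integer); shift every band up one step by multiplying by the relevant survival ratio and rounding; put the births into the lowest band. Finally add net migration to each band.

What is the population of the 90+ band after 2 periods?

[period 1]
Births: 1360 * 0.135 = 184
15–29: 1080 * 0.959 = 1036
30–44: 1360 * 0.945 = 1285
45–59: 880 * 0.956 = 841
60–74: 1800 * 0.943 = 1697
75–89: 470 * 0.925 = 435
90+: 300 * 0.954 + 430 * 0.574 = 286 + 247 = 533
Net migration: 0–14 − 75 → 109; 15–29 − 75 → 961; 30–44 − 75 → 1210; 45–59 + 75 → 916; 60–74 + 75 → 1772; 75–89 + 75 → 510; 90+ − 75 → 458
End of period: [109, 961, 1210, 916, 1772, 510, 458]
[period 2]
Births: 961 * 0.135 = 130
15–29: 109 * 0.959 = 105
30–44: 961 * 0.945 = 908
45–59: 1210 * 0.956 = 1157
60–74: 916 * 0.943 = 864
75–89: 1772 * 0.925 = 1639
90+: 510 * 0.954 + 458 * 0.574 = 487 + 263 = 750
Net migration: 0–14 − 75 → 55; 15–29 − 75 → 30; 30–44 − 75 → 833; 45–59 + 75 → 1232; 60–74 + 75 → 939; 75–89 + 75 → 1714; 90+ − 75 → 675
End of period: [55, 30, 833, 1232, 939, 1714, 675]

675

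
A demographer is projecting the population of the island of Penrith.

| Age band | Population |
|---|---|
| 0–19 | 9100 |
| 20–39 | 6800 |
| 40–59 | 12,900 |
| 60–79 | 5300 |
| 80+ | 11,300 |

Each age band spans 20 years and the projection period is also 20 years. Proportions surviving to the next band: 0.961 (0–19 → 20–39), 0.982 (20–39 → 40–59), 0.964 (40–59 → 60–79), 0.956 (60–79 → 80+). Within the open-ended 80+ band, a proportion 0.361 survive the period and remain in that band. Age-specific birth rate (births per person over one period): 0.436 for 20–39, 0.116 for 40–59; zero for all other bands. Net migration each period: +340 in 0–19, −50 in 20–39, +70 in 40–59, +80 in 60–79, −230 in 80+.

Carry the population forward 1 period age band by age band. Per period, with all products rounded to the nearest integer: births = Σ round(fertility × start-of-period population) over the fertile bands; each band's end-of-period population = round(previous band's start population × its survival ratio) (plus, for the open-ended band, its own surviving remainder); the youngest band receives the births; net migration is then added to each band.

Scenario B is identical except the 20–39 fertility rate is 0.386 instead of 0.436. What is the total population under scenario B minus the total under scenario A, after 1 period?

Call the bands 1 to 5, youngest first.
After projecting period 1:
Births: 6800 × 0.436 = 2965, 12900 × 0.116 = 1496 → total 4461
Band 2: 9100 × 0.961 = 8745
Band 3: 6800 × 0.982 = 6678
Band 4: 12900 × 0.964 = 12436
Band 5: 5300 × 0.956 + 11300 × 0.361 = 5067 + 4079 = 9146
Net migration: Band 1 + 340 → 4801; Band 2 − 50 → 8695; Band 3 + 70 → 6748; Band 4 + 80 → 12516; Band 5 − 230 → 8916
End of period: [4801, 8695, 6748, 12516, 8916]
Scenario A total after 1 period: 41676
Scenario B projection —
After projecting period 1:
Births: 6800 × 0.386 = 2625, 12900 × 0.116 = 1496 → total 4121
Band 2: 9100 × 0.961 = 8745
Band 3: 6800 × 0.982 = 6678
Band 4: 12900 × 0.964 = 12436
Band 5: 5300 × 0.956 + 11300 × 0.361 = 5067 + 4079 = 9146
Net migration: Band 1 + 340 → 4461; Band 2 − 50 → 8695; Band 3 + 70 → 6748; Band 4 + 80 → 12516; Band 5 − 230 → 8916
End of period: [4461, 8695, 6748, 12516, 8916]
Scenario B total after 1 period: 41336
Difference B − A = 41336 − 41676 = -340

-340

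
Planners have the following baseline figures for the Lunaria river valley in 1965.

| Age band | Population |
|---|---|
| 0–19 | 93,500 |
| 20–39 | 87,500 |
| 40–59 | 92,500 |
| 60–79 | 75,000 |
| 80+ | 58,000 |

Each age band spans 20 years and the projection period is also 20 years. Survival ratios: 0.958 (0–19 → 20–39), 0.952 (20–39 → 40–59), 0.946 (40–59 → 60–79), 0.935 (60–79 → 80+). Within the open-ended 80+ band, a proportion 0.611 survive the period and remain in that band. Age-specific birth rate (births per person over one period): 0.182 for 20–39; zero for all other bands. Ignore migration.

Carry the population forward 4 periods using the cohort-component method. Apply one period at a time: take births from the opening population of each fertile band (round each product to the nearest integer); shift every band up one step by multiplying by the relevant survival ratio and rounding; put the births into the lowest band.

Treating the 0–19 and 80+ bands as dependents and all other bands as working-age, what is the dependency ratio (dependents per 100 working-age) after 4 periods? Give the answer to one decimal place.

569.0

— Period 1 —
Births: 87500 * 0.182 = 15925
20–39: 93500 * 0.958 = 89573
40–59: 87500 * 0.952 = 83300
60–79: 92500 * 0.946 = 87505
80+: 75000 * 0.935 + 58000 * 0.611 = 70125 + 35438 = 105563
Population now: 0–19=15925, 20–39=89573, 40–59=83300, 60–79=87505, 80+=105563
— Period 2 —
Births: 89573 * 0.182 = 16302
20–39: 15925 * 0.958 = 15256
40–59: 89573 * 0.952 = 85273
60–79: 83300 * 0.946 = 78802
80+: 87505 * 0.935 + 105563 * 0.611 = 81817 + 64499 = 146316
Population now: 0–19=16302, 20–39=15256, 40–59=85273, 60–79=78802, 80+=146316
— Period 3 —
Births: 15256 * 0.182 = 2777
20–39: 16302 * 0.958 = 15617
40–59: 15256 * 0.952 = 14524
60–79: 85273 * 0.946 = 80668
80+: 78802 * 0.935 + 146316 * 0.611 = 73680 + 89399 = 163079
Population now: 0–19=2777, 20–39=15617, 40–59=14524, 60–79=80668, 80+=163079
— Period 4 —
Births: 15617 * 0.182 = 2842
20–39: 2777 * 0.958 = 2660
40–59: 15617 * 0.952 = 14867
60–79: 14524 * 0.946 = 13740
80+: 80668 * 0.935 + 163079 * 0.611 = 75425 + 99641 = 175066
Population now: 0–19=2842, 20–39=2660, 40–59=14867, 60–79=13740, 80+=175066
Dependents (band 0–19 + band 80+) = 2842 + 175066 = 177908; working-age = 31267; ratio = 177908/31267 × 100 = 569.0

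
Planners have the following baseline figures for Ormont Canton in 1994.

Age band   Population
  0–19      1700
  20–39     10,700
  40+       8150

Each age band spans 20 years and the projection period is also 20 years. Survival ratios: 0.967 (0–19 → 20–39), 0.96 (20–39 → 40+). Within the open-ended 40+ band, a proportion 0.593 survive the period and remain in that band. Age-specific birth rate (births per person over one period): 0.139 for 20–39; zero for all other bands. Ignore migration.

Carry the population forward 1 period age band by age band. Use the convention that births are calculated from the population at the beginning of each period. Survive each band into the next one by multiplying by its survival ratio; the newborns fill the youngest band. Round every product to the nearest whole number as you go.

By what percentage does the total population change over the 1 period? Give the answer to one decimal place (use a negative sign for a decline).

Call the bands 1 to 3, youngest first.
Period 1.
Births: 10700 × 0.139 = 1487
Band 2: 1700 × 0.967 = 1644
Band 3: 10700 × 0.96 + 8150 × 0.593 = 10272 + 4833 = 15105
Population now: 0–19=1487, 20–39=1644, 40+=15105
Total: 20550 → 18236; change = -2314; percentage change = -11.3%

-11.3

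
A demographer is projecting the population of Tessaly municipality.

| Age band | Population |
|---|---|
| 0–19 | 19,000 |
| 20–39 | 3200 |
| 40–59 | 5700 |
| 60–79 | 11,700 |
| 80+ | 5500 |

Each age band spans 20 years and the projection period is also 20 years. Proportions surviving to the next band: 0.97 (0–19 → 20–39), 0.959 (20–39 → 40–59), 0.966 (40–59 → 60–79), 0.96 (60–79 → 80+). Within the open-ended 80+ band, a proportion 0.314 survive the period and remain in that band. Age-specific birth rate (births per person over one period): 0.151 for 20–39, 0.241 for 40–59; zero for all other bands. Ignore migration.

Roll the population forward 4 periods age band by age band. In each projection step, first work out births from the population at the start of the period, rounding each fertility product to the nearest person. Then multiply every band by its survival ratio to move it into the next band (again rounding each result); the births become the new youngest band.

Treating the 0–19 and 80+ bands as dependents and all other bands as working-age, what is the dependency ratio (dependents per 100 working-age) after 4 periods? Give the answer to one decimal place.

204.9

After projecting period 1:
Births: 3200 × 0.151 = 483  |  5700 × 0.241 = 1374 → 1857
20–39: 19000 × 0.97 = 18430
40–59: 3200 × 0.959 = 3069
60–79: 5700 × 0.966 = 5506
80+: 11700 × 0.96 + 5500 × 0.314 = 11232 + 1727 = 12959
→ [1857, 18430, 3069, 5506, 12959]
After projecting period 2:
Births: 18430 × 0.151 = 2783  |  3069 × 0.241 = 740 → 3523
20–39: 1857 × 0.97 = 1801
40–59: 18430 × 0.959 = 17674
60–79: 3069 × 0.966 = 2965
80+: 5506 × 0.96 + 12959 × 0.314 = 5286 + 4069 = 9355
→ [3523, 1801, 17674, 2965, 9355]
After projecting period 3:
Births: 1801 × 0.151 = 272  |  17674 × 0.241 = 4259 → 4531
20–39: 3523 × 0.97 = 3417
40–59: 1801 × 0.959 = 1727
60–79: 17674 × 0.966 = 17073
80+: 2965 × 0.96 + 9355 × 0.314 = 2846 + 2937 = 5783
→ [4531, 3417, 1727, 17073, 5783]
After projecting period 4:
Births: 3417 × 0.151 = 516  |  1727 × 0.241 = 416 → 932
20–39: 4531 × 0.97 = 4395
40–59: 3417 × 0.959 = 3277
60–79: 1727 × 0.966 = 1668
80+: 17073 × 0.96 + 5783 × 0.314 = 16390 + 1816 = 18206
→ [932, 4395, 3277, 1668, 18206]
Dependents (band 0–19 + band 80+) = 932 + 18206 = 19138; working-age = 9340; ratio = 19138/9340 × 100 = 204.9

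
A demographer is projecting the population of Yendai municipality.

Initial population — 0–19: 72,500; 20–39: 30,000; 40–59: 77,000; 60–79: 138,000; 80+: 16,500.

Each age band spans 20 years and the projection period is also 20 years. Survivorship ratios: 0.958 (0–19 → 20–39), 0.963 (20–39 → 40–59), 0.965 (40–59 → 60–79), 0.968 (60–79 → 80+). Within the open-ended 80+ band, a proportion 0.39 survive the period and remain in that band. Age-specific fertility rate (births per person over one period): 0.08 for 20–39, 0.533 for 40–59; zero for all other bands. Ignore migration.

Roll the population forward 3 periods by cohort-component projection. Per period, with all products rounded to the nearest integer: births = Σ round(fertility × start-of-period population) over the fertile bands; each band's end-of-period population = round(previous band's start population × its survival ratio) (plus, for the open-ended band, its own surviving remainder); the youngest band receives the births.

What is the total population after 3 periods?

240008

Numbering the bands 1..5 from youngest to oldest:
— Period 1 —
Births: 30000 × 0.08 = 2400 ; 77000 × 0.533 = 41041 — total 43441
Band 2: 72500 × 0.958 = 69455
Band 3: 30000 × 0.963 = 28890
Band 4: 77000 × 0.965 = 74305
Band 5: 138000 × 0.968 + 16500 × 0.39 = 133584 + 6435 = 140019
Giving 43441 / 69455 / 28890 / 74305 / 140019.
— Period 2 —
Births: 69455 × 0.08 = 5556 ; 28890 × 0.533 = 15398 — total 20954
Band 2: 43441 × 0.958 = 41616
Band 3: 69455 × 0.963 = 66885
Band 4: 28890 × 0.965 = 27879
Band 5: 74305 × 0.968 + 140019 × 0.39 = 71927 + 54607 = 126534
Giving 20954 / 41616 / 66885 / 27879 / 126534.
— Period 3 —
Births: 41616 × 0.08 = 3329 ; 66885 × 0.533 = 35650 — total 38979
Band 2: 20954 × 0.958 = 20074
Band 3: 41616 × 0.963 = 40076
Band 4: 66885 × 0.965 = 64544
Band 5: 27879 × 0.968 + 126534 × 0.39 = 26987 + 49348 = 76335
Giving 38979 / 20074 / 40076 / 64544 / 76335.
Total after period 3: 38979 + 20074 + 40076 + 64544 + 76335 = 240008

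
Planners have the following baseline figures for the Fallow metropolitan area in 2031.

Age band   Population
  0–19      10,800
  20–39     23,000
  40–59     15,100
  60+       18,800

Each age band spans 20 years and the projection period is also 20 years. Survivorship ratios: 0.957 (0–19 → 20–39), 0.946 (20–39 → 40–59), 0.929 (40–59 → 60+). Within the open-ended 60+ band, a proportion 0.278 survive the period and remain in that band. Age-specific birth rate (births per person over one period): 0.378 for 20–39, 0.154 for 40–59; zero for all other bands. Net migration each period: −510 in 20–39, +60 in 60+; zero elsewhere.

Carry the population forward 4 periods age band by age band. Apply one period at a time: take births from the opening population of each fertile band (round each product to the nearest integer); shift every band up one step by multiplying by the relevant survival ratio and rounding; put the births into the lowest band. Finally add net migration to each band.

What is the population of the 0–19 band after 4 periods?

3825

— Period 1 —
Births: 23000 × 0.378 = 8694  |  15100 × 0.154 = 2325 — total 11019
20–39: 10800 × 0.957 = 10336
40–59: 23000 × 0.946 = 21758
60+: 15100 × 0.929 + 18800 × 0.278 = 14028 + 5226 = 19254
Net migration: 20–39 − 510 → 9826; 60+ + 60 → 19314
→ [11019, 9826, 21758, 19314]
— Period 2 —
Births: 9826 × 0.378 = 3714  |  21758 × 0.154 = 3351 — total 7065
20–39: 11019 × 0.957 = 10545
40–59: 9826 × 0.946 = 9295
60+: 21758 × 0.929 + 19314 × 0.278 = 20213 + 5369 = 25582
Net migration: 20–39 − 510 → 10035; 60+ + 60 → 25642
→ [7065, 10035, 9295, 25642]
— Period 3 —
Births: 10035 × 0.378 = 3793  |  9295 × 0.154 = 1431 — total 5224
20–39: 7065 × 0.957 = 6761
40–59: 10035 × 0.946 = 9493
60+: 9295 × 0.929 + 25642 × 0.278 = 8635 + 7128 = 15763
Net migration: 20–39 − 510 → 6251; 60+ + 60 → 15823
→ [5224, 6251, 9493, 15823]
— Period 4 —
Births: 6251 × 0.378 = 2363  |  9493 × 0.154 = 1462 — total 3825
20–39: 5224 × 0.957 = 4999
40–59: 6251 × 0.946 = 5913
60+: 9493 × 0.929 + 15823 × 0.278 = 8819 + 4399 = 13218
Net migration: 20–39 − 510 → 4489; 60+ + 60 → 13278
→ [3825, 4489, 5913, 13278]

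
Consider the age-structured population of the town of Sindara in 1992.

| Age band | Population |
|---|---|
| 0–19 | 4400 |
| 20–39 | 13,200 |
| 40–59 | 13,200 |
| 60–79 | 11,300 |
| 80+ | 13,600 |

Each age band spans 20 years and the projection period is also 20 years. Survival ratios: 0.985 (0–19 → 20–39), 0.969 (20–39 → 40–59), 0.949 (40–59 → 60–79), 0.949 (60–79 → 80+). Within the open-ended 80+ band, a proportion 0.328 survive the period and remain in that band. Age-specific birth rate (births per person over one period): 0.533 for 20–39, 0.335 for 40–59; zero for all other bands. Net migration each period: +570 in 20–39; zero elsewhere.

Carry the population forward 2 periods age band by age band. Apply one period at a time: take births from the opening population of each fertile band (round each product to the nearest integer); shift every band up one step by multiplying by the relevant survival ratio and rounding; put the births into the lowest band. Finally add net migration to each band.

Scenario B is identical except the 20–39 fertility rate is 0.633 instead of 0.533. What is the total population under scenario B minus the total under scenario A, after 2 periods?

Let band 1 be 0–19 through band 5 = 80+.
Period 1.
Births: 13200 * 0.533 = 7036 ; 13200 * 0.335 = 4422 — total 11458
Band 2: 4400 * 0.985 = 4334
Band 3: 13200 * 0.969 = 12791
Band 4: 13200 * 0.949 = 12527
Band 5: 11300 * 0.949 + 13600 * 0.328 = 10724 + 4461 = 15185
Net migration: Band 2 + 570 → 4904
Giving 11458 / 4904 / 12791 / 12527 / 15185.
Period 2.
Births: 4904 * 0.533 = 2614 ; 12791 * 0.335 = 4285 — total 6899
Band 2: 11458 * 0.985 = 11286
Band 3: 4904 * 0.969 = 4752
Band 4: 12791 * 0.949 = 12139
Band 5: 12527 * 0.949 + 15185 * 0.328 = 11888 + 4981 = 16869
Net migration: Band 2 + 570 → 11856
Giving 6899 / 11856 / 4752 / 12139 / 16869.
Scenario A total after 2 periods: 52515
Scenario B projection —
Period 1.
Births: 13200 * 0.633 = 8356 ; 13200 * 0.335 = 4422 — total 12778
Band 2: 4400 * 0.985 = 4334
Band 3: 13200 * 0.969 = 12791
Band 4: 13200 * 0.949 = 12527
Band 5: 11300 * 0.949 + 13600 * 0.328 = 10724 + 4461 = 15185
Net migration: Band 2 + 570 → 4904
Giving 12778 / 4904 / 12791 / 12527 / 15185.
Period 2.
Births: 4904 * 0.633 = 3104 ; 12791 * 0.335 = 4285 — total 7389
Band 2: 12778 * 0.985 = 12586
Band 3: 4904 * 0.969 = 4752
Band 4: 12791 * 0.949 = 12139
Band 5: 12527 * 0.949 + 15185 * 0.328 = 11888 + 4981 = 16869
Net migration: Band 2 + 570 → 13156
Giving 7389 / 13156 / 4752 / 12139 / 16869.
Scenario B total after 2 periods: 54305
Difference B − A = 54305 − 52515 = 1790

1790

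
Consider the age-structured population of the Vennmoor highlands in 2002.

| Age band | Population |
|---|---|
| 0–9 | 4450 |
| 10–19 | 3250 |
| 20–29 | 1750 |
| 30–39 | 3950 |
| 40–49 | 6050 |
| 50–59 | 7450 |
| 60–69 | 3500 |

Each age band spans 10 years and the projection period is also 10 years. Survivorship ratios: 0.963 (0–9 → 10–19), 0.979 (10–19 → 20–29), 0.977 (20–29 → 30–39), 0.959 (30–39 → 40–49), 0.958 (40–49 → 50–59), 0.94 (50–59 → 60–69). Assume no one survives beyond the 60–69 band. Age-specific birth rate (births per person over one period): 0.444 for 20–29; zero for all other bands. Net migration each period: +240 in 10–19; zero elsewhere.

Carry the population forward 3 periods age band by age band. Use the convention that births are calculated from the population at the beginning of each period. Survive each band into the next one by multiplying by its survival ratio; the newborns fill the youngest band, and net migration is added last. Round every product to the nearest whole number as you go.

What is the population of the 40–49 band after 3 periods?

Let band 1 be 0–9 through band 7 = 60–69.
Period 1:
Births: 1750 * 0.444 = 777
Band 2: 4450 * 0.963 = 4285
Band 3: 3250 * 0.979 = 3182
Band 4: 1750 * 0.977 = 1710
Band 5: 3950 * 0.959 = 3788
Band 6: 6050 * 0.958 = 5796
Band 7: 7450 * 0.94 = 7003
Net migration: Band 2 + 240 → 4525
Population now: 0–9=777, 10–19=4525, 20–29=3182, 30–39=1710, 40–49=3788, 50–59=5796, 60–69=7003
Period 2:
Births: 3182 * 0.444 = 1413
Band 2: 777 * 0.963 = 748
Band 3: 4525 * 0.979 = 4430
Band 4: 3182 * 0.977 = 3109
Band 5: 1710 * 0.959 = 1640
Band 6: 3788 * 0.958 = 3629
Band 7: 5796 * 0.94 = 5448
Net migration: Band 2 + 240 → 988
Population now: 0–9=1413, 10–19=988, 20–29=4430, 30–39=3109, 40–49=1640, 50–59=3629, 60–69=5448
Period 3:
Births: 4430 * 0.444 = 1967
Band 2: 1413 * 0.963 = 1361
Band 3: 988 * 0.979 = 967
Band 4: 4430 * 0.977 = 4328
Band 5: 3109 * 0.959 = 2982
Band 6: 1640 * 0.958 = 1571
Band 7: 3629 * 0.94 = 3411
Net migration: Band 2 + 240 → 1601
Population now: 0–9=1967, 10–19=1601, 20–29=967, 30–39=4328, 40–49=2982, 50–59=1571, 60–69=3411

2982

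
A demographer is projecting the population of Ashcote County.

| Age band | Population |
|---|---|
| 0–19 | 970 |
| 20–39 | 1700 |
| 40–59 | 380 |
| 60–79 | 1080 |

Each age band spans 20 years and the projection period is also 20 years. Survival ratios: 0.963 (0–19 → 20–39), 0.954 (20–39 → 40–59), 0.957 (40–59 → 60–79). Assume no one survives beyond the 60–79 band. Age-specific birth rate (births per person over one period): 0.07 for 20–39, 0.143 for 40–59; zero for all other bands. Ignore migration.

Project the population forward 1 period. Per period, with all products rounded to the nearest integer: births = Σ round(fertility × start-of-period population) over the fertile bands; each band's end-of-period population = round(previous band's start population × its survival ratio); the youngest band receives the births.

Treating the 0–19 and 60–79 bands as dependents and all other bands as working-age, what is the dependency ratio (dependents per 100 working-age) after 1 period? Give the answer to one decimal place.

Numbering the groups 1..4 from youngest to oldest:
Period 1:
Births: 1700 * 0.07 = 119 ; 380 * 0.143 = 54 → total 173
Group 2: 970 * 0.963 = 934
Group 3: 1700 * 0.954 = 1622
Group 4: 380 * 0.957 = 364
→ [173, 934, 1622, 364]
Dependents (band 0–19 + band 60–79) = 173 + 364 = 537; working-age = 2556; ratio = 537/2556 × 100 = 21.0

21.0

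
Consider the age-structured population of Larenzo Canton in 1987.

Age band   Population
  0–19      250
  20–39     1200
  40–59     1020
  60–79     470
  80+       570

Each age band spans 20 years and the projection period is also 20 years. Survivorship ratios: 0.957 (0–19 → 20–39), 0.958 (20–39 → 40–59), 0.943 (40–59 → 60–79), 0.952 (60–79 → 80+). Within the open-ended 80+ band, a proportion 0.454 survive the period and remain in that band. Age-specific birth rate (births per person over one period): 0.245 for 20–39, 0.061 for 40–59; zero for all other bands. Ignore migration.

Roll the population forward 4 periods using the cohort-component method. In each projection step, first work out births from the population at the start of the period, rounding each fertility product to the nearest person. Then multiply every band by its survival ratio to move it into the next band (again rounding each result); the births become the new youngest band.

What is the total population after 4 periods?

1500

Period 1.
Births: 1200 × 0.245 = 294, 1020 × 0.061 = 62 → 356
20–39: 250 × 0.957 = 239
40–59: 1200 × 0.958 = 1150
60–79: 1020 × 0.943 = 962
80+: 470 × 0.952 + 570 × 0.454 = 447 + 259 = 706
→ [356, 239, 1150, 962, 706]
Period 2.
Births: 239 × 0.245 = 59, 1150 × 0.061 = 70 → 129
20–39: 356 × 0.957 = 341
40–59: 239 × 0.958 = 229
60–79: 1150 × 0.943 = 1084
80+: 962 × 0.952 + 706 × 0.454 = 916 + 321 = 1237
→ [129, 341, 229, 1084, 1237]
Period 3.
Births: 341 × 0.245 = 84, 229 × 0.061 = 14 → 98
20–39: 129 × 0.957 = 123
40–59: 341 × 0.958 = 327
60–79: 229 × 0.943 = 216
80+: 1084 × 0.952 + 1237 × 0.454 = 1032 + 562 = 1594
→ [98, 123, 327, 216, 1594]
Period 4.
Births: 123 × 0.245 = 30, 327 × 0.061 = 20 → 50
20–39: 98 × 0.957 = 94
40–59: 123 × 0.958 = 118
60–79: 327 × 0.943 = 308
80+: 216 × 0.952 + 1594 × 0.454 = 206 + 724 = 930
→ [50, 94, 118, 308, 930]
Total after period 4: 50 + 94 + 118 + 308 + 930 = 1500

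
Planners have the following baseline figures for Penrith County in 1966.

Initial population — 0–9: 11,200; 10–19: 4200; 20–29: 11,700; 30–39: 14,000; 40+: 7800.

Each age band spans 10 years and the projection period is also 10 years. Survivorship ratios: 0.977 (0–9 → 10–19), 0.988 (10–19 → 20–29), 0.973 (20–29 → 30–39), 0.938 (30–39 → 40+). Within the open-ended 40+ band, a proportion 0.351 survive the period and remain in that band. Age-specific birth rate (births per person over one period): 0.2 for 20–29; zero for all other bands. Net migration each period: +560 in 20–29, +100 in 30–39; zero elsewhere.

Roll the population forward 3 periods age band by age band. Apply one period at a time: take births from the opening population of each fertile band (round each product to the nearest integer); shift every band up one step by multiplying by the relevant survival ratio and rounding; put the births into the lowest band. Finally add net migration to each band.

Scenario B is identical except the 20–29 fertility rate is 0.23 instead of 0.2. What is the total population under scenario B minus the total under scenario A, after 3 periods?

817

Numbering the groups 1..5 from youngest to oldest:
After projecting period 1:
Births: 11700 × 0.2 = 2340
Group 2: 11200 × 0.977 = 10942
Group 3: 4200 × 0.988 = 4150
Group 4: 11700 × 0.973 = 11384
Group 5: 14000 × 0.938 + 7800 × 0.351 = 13132 + 2738 = 15870
Net migration: Group 3 + 560 → 4710; Group 4 + 100 → 11484
End of period: [2340, 10942, 4710, 11484, 15870]
After projecting period 2:
Births: 4710 × 0.2 = 942
Group 2: 2340 × 0.977 = 2286
Group 3: 10942 × 0.988 = 10811
Group 4: 4710 × 0.973 = 4583
Group 5: 11484 × 0.938 + 15870 × 0.351 = 10772 + 5570 = 16342
Net migration: Group 3 + 560 → 11371; Group 4 + 100 → 4683
End of period: [942, 2286, 11371, 4683, 16342]
After projecting period 3:
Births: 11371 × 0.2 = 2274
Group 2: 942 × 0.977 = 920
Group 3: 2286 × 0.988 = 2259
Group 4: 11371 × 0.973 = 11064
Group 5: 4683 × 0.938 + 16342 × 0.351 = 4393 + 5736 = 10129
Net migration: Group 3 + 560 → 2819; Group 4 + 100 → 11164
End of period: [2274, 920, 2819, 11164, 10129]
Scenario A total after 3 periods: 27306
Scenario B projection —
After projecting period 1:
Births: 11700 × 0.23 = 2691
Group 2: 11200 × 0.977 = 10942
Group 3: 4200 × 0.988 = 4150
Group 4: 11700 × 0.973 = 11384
Group 5: 14000 × 0.938 + 7800 × 0.351 = 13132 + 2738 = 15870
Net migration: Group 3 + 560 → 4710; Group 4 + 100 → 11484
End of period: [2691, 10942, 4710, 11484, 15870]
After projecting period 2:
Births: 4710 × 0.23 = 1083
Group 2: 2691 × 0.977 = 2629
Group 3: 10942 × 0.988 = 10811
Group 4: 4710 × 0.973 = 4583
Group 5: 11484 × 0.938 + 15870 × 0.351 = 10772 + 5570 = 16342
Net migration: Group 3 + 560 → 11371; Group 4 + 100 → 4683
End of period: [1083, 2629, 11371, 4683, 16342]
After projecting period 3:
Births: 11371 × 0.23 = 2615
Group 2: 1083 × 0.977 = 1058
Group 3: 2629 × 0.988 = 2597
Group 4: 11371 × 0.973 = 11064
Group 5: 4683 × 0.938 + 16342 × 0.351 = 4393 + 5736 = 10129
Net migration: Group 3 + 560 → 3157; Group 4 + 100 → 11164
End of period: [2615, 1058, 3157, 11164, 10129]
Scenario B total after 3 periods: 28123
Difference B − A = 28123 − 27306 = 817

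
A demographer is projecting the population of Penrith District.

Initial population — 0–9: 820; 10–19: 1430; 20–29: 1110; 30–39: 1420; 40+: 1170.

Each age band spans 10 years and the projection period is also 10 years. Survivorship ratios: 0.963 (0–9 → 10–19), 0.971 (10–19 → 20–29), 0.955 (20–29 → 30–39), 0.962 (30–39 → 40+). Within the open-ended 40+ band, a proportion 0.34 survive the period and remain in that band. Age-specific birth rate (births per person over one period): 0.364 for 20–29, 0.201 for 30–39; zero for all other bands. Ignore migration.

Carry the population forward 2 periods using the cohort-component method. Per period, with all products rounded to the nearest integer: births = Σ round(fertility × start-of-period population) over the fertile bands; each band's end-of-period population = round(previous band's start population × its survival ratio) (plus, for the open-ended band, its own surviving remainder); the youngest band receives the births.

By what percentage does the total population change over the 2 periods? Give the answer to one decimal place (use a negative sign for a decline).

-14.4

[period 1]
Births: 1110 × 0.364 = 404  |  1420 × 0.201 = 285 → 689
10–19: 820 × 0.963 = 790
20–29: 1430 × 0.971 = 1389
30–39: 1110 × 0.955 = 1060
40+: 1420 × 0.962 + 1170 × 0.34 = 1366 + 398 = 1764
End of period: [689, 790, 1389, 1060, 1764]
[period 2]
Births: 1389 × 0.364 = 506  |  1060 × 0.201 = 213 → 719
10–19: 689 × 0.963 = 664
20–29: 790 × 0.971 = 767
30–39: 1389 × 0.955 = 1326
40+: 1060 × 0.962 + 1764 × 0.34 = 1020 + 600 = 1620
End of period: [719, 664, 767, 1326, 1620]
Total: 5950 → 5096; change = -854; percentage change = -14.4%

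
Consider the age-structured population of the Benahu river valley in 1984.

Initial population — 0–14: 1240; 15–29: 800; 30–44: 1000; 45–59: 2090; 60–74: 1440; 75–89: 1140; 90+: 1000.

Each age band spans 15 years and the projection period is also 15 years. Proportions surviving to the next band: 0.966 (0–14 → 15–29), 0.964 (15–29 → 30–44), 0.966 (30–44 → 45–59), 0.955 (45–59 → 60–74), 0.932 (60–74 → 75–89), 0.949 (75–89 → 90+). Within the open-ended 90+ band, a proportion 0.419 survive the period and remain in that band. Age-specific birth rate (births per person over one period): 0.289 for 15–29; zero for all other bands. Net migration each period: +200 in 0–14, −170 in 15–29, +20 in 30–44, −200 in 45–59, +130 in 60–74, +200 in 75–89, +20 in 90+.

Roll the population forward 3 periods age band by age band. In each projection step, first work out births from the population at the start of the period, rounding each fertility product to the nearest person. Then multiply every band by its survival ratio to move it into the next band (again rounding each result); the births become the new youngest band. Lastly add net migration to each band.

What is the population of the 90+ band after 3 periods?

2978

Let band 1 be 0–14 through band 7 = 90+.
Period 1:
Births: 800 * 0.289 = 231
Band 2: 1240 * 0.966 = 1198
Band 3: 800 * 0.964 = 771
Band 4: 1000 * 0.966 = 966
Band 5: 2090 * 0.955 = 1996
Band 6: 1440 * 0.932 = 1342
Band 7: 1140 * 0.949 + 1000 * 0.419 = 1082 + 419 = 1501
Net migration: Band 1 + 200 → 431; Band 2 − 170 → 1028; Band 3 + 20 → 791; Band 4 − 200 → 766; Band 5 + 130 → 2126; Band 6 + 200 → 1542; Band 7 + 20 → 1521
Giving 431 / 1028 / 791 / 766 / 2126 / 1542 / 1521.
Period 2:
Births: 1028 * 0.289 = 297
Band 2: 431 * 0.966 = 416
Band 3: 1028 * 0.964 = 991
Band 4: 791 * 0.966 = 764
Band 5: 766 * 0.955 = 732
Band 6: 2126 * 0.932 = 1981
Band 7: 1542 * 0.949 + 1521 * 0.419 = 1463 + 637 = 2100
Net migration: Band 1 + 200 → 497; Band 2 − 170 → 246; Band 3 + 20 → 1011; Band 4 − 200 → 564; Band 5 + 130 → 862; Band 6 + 200 → 2181; Band 7 + 20 → 2120
Giving 497 / 246 / 1011 / 564 / 862 / 2181 / 2120.
Period 3:
Births: 246 * 0.289 = 71
Band 2: 497 * 0.966 = 480
Band 3: 246 * 0.964 = 237
Band 4: 1011 * 0.966 = 977
Band 5: 564 * 0.955 = 539
Band 6: 862 * 0.932 = 803
Band 7: 2181 * 0.949 + 2120 * 0.419 = 2070 + 888 = 2958
Net migration: Band 1 + 200 → 271; Band 2 − 170 → 310; Band 3 + 20 → 257; Band 4 − 200 → 777; Band 5 + 130 → 669; Band 6 + 200 → 1003; Band 7 + 20 → 2978
Giving 271 / 310 / 257 / 777 / 669 / 1003 / 2978.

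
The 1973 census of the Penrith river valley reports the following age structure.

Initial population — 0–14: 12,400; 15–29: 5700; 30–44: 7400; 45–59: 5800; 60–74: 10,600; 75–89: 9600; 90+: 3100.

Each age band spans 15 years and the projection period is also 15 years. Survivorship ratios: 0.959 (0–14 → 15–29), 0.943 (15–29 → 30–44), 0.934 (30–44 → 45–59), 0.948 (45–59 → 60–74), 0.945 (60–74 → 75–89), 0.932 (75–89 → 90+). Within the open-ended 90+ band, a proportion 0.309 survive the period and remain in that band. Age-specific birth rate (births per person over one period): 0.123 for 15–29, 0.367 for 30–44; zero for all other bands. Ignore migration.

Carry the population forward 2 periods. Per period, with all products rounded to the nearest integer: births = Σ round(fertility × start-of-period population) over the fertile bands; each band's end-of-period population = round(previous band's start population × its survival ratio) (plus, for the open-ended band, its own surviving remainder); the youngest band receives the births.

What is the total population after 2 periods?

47093

Period 1:
Births: 5700 * 0.123 = 701 ; 7400 * 0.367 = 2716 → 3417
15–29: 12400 * 0.959 = 11892
30–44: 5700 * 0.943 = 5375
45–59: 7400 * 0.934 = 6912
60–74: 5800 * 0.948 = 5498
75–89: 10600 * 0.945 = 10017
90+: 9600 * 0.932 + 3100 * 0.309 = 8947 + 958 = 9905
Giving 3417 / 11892 / 5375 / 6912 / 5498 / 10017 / 9905.
Period 2:
Births: 11892 * 0.123 = 1463 ; 5375 * 0.367 = 1973 → 3436
15–29: 3417 * 0.959 = 3277
30–44: 11892 * 0.943 = 11214
45–59: 5375 * 0.934 = 5020
60–74: 6912 * 0.948 = 6553
75–89: 5498 * 0.945 = 5196
90+: 10017 * 0.932 + 9905 * 0.309 = 9336 + 3061 = 12397
Giving 3436 / 3277 / 11214 / 5020 / 6553 / 5196 / 12397.
Total after period 2: 3436 + 3277 + 11214 + 5020 + 6553 + 5196 + 12397 = 47093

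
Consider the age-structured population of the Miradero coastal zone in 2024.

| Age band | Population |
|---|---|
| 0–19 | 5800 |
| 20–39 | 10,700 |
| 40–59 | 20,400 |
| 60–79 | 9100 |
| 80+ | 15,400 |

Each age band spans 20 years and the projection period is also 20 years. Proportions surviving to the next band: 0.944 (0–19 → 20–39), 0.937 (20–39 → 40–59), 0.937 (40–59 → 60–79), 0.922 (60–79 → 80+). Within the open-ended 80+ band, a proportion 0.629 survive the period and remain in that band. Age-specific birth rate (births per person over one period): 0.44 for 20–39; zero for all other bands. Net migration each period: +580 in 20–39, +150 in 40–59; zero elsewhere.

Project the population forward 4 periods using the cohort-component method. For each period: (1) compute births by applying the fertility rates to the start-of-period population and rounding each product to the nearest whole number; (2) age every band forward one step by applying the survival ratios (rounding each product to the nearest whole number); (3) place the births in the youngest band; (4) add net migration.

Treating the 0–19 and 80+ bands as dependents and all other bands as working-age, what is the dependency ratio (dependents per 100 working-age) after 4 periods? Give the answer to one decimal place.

— Period 1 —
Births: 10700 × 0.44 = 4708
20–39: 5800 × 0.944 = 5475
40–59: 10700 × 0.937 = 10026
60–79: 20400 × 0.937 = 19115
80+: 9100 × 0.922 + 15400 × 0.629 = 8390 + 9687 = 18077
Net migration: 20–39 + 580 → 6055; 40–59 + 150 → 10176
Giving 4708 / 6055 / 10176 / 19115 / 18077.
— Period 2 —
Births: 6055 × 0.44 = 2664
20–39: 4708 × 0.944 = 4444
40–59: 6055 × 0.937 = 5674
60–79: 10176 × 0.937 = 9535
80+: 19115 × 0.922 + 18077 × 0.629 = 17624 + 11370 = 28994
Net migration: 20–39 + 580 → 5024; 40–59 + 150 → 5824
Giving 2664 / 5024 / 5824 / 9535 / 28994.
— Period 3 —
Births: 5024 × 0.44 = 2211
20–39: 2664 × 0.944 = 2515
40–59: 5024 × 0.937 = 4707
60–79: 5824 × 0.937 = 5457
80+: 9535 × 0.922 + 28994 × 0.629 = 8791 + 18237 = 27028
Net migration: 20–39 + 580 → 3095; 40–59 + 150 → 4857
Giving 2211 / 3095 / 4857 / 5457 / 27028.
— Period 4 —
Births: 3095 × 0.44 = 1362
20–39: 2211 × 0.944 = 2087
40–59: 3095 × 0.937 = 2900
60–79: 4857 × 0.937 = 4551
80+: 5457 × 0.922 + 27028 × 0.629 = 5031 + 17001 = 22032
Net migration: 20–39 + 580 → 2667; 40–59 + 150 → 3050
Giving 1362 / 2667 / 3050 / 4551 / 22032.
Dependents (band 0–19 + band 80+) = 1362 + 22032 = 23394; working-age = 10268; ratio = 23394/10268 × 100 = 227.8

227.8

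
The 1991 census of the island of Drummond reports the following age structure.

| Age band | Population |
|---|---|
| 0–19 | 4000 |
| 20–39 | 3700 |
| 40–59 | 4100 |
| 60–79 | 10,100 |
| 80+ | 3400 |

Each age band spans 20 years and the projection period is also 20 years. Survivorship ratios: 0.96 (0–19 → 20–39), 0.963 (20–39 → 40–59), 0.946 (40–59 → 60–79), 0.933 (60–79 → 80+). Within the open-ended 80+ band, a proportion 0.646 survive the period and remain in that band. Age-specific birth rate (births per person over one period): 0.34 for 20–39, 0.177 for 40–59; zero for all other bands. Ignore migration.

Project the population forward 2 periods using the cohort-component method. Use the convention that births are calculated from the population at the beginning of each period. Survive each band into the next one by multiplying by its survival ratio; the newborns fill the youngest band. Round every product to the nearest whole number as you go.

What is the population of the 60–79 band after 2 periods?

Call the bands 1 to 5, youngest first.
Period 1:
Births: 3700 × 0.34 = 1258  |  4100 × 0.177 = 726 → 1984
Band 2: 4000 × 0.96 = 3840
Band 3: 3700 × 0.963 = 3563
Band 4: 4100 × 0.946 = 3879
Band 5: 10100 × 0.933 + 3400 × 0.646 = 9423 + 2196 = 11619
→ [1984, 3840, 3563, 3879, 11619]
Period 2:
Births: 3840 × 0.34 = 1306  |  3563 × 0.177 = 631 → 1937
Band 2: 1984 × 0.96 = 1905
Band 3: 3840 × 0.963 = 3698
Band 4: 3563 × 0.946 = 3371
Band 5: 3879 × 0.933 + 11619 × 0.646 = 3619 + 7506 = 11125
→ [1937, 1905, 3698, 3371, 11125]

3371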